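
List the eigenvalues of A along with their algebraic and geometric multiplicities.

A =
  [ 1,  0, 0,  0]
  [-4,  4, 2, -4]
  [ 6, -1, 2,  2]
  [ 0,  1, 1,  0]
λ = 1: alg = 1, geom = 1; λ = 2: alg = 3, geom = 1

Step 1 — factor the characteristic polynomial to read off the algebraic multiplicities:
  χ_A(x) = (x - 2)^3*(x - 1)

Step 2 — compute geometric multiplicities via the rank-nullity identity g(λ) = n − rank(A − λI):
  rank(A − (1)·I) = 3, so dim ker(A − (1)·I) = n − 3 = 1
  rank(A − (2)·I) = 3, so dim ker(A − (2)·I) = n − 3 = 1

Summary:
  λ = 1: algebraic multiplicity = 1, geometric multiplicity = 1
  λ = 2: algebraic multiplicity = 3, geometric multiplicity = 1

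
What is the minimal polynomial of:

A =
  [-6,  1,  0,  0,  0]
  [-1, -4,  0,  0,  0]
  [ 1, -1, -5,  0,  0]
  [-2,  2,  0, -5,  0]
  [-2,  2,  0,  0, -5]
x^2 + 10*x + 25

The characteristic polynomial is χ_A(x) = (x + 5)^5, so the eigenvalues are known. The minimal polynomial is
  m_A(x) = Π_λ (x − λ)^{k_λ}
where k_λ is the size of the *largest* Jordan block for λ (equivalently, the smallest k with (A − λI)^k v = 0 for every generalised eigenvector v of λ).

  λ = -5: largest Jordan block has size 2, contributing (x + 5)^2

So m_A(x) = (x + 5)^2 = x^2 + 10*x + 25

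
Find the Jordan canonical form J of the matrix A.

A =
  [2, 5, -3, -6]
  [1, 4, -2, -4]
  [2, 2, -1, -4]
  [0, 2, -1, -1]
J_3(1) ⊕ J_1(1)

The characteristic polynomial is
  det(x·I − A) = x^4 - 4*x^3 + 6*x^2 - 4*x + 1 = (x - 1)^4

Eigenvalues and multiplicities (the geometric multiplicity of λ is n − rank(A − λI), which equals the number of Jordan blocks for λ):
  λ = 1: algebraic multiplicity = 4, geometric multiplicity = 2

Determining the block sizes for each eigenvalue:
  λ = 1: with am = 4 and gm = 2, the partition is not yet determined (e.g. several partitions of 4 into 2 parts exist). Let N = A − (1)·I. Computing rank(N^1) = 2, rank(N^2) = 1, rank(N^3) = 0; the number of blocks of size ≥ j is rank(N^{j−1}) − rank(N^j), giving [2, 1, 1]. So we have 1 block(s) of size 3, 1 block(s) of size 1 → block sizes [3, 1]

Assembling the blocks gives a Jordan form
J =
  [1, 1, 0, 0]
  [0, 1, 1, 0]
  [0, 0, 1, 0]
  [0, 0, 0, 1]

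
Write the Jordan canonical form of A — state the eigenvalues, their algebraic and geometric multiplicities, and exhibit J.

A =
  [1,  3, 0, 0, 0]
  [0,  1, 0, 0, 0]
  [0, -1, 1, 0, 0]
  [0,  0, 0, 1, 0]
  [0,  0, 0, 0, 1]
J_2(1) ⊕ J_1(1) ⊕ J_1(1) ⊕ J_1(1)

The characteristic polynomial is
  det(x·I − A) = x^5 - 5*x^4 + 10*x^3 - 10*x^2 + 5*x - 1 = (x - 1)^5

Eigenvalues and multiplicities (the geometric multiplicity of λ is n − rank(A − λI), which equals the number of Jordan blocks for λ):
  λ = 1: algebraic multiplicity = 5, geometric multiplicity = 4

Determining the block sizes for each eigenvalue:
  λ = 1: 4 blocks summing to 5 forces exactly one block of size 2 and the rest size 1 → block sizes [2, 1, 1, 1]

Assembling the blocks gives a Jordan form
J =
  [1, 1, 0, 0, 0]
  [0, 1, 0, 0, 0]
  [0, 0, 1, 0, 0]
  [0, 0, 0, 1, 0]
  [0, 0, 0, 0, 1]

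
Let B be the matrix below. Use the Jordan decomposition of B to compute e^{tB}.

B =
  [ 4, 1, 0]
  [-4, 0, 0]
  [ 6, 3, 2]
e^{tB} =
  [2*t*exp(2*t) + exp(2*t), t*exp(2*t), 0]
  [-4*t*exp(2*t), -2*t*exp(2*t) + exp(2*t), 0]
  [6*t*exp(2*t), 3*t*exp(2*t), exp(2*t)]

Strategy: write B = P · J · P⁻¹ where J is a Jordan canonical form, so e^{tB} = P · e^{tJ} · P⁻¹, and e^{tJ} can be computed block-by-block.

B has Jordan form
J =
  [2, 1, 0]
  [0, 2, 0]
  [0, 0, 2]
(up to reordering of blocks).

Per-block formulas:
  For a 1×1 block at λ = 2: exp(t · [2]) = [e^(2t)].
  For a 2×2 Jordan block J_2(2): exp(t · J_2(2)) = e^(2t)·(I + t·N), where N is the 2×2 nilpotent shift.

After assembling e^{tJ} and conjugating by P, we get:

e^{tB} =
  [2*t*exp(2*t) + exp(2*t), t*exp(2*t), 0]
  [-4*t*exp(2*t), -2*t*exp(2*t) + exp(2*t), 0]
  [6*t*exp(2*t), 3*t*exp(2*t), exp(2*t)]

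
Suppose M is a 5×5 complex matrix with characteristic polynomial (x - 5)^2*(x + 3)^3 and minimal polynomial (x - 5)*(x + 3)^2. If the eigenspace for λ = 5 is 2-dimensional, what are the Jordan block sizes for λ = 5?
Block sizes for λ = 5: [1, 1]

Step 1 — from the characteristic polynomial, algebraic multiplicity of λ = 5 is 2. From dim ker(M − (5)·I) = 2, there are exactly 2 Jordan blocks for λ = 5.
Step 2 — from the minimal polynomial, the factor (x − 5) tells us the largest block for λ = 5 has size 1.
Step 3 — with total size 2, 2 blocks, and largest block 1, the block sizes (in nonincreasing order) are [1, 1].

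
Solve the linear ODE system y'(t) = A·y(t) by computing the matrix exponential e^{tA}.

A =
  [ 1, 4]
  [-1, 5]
e^{tA} =
  [-2*t*exp(3*t) + exp(3*t), 4*t*exp(3*t)]
  [-t*exp(3*t), 2*t*exp(3*t) + exp(3*t)]

Strategy: write A = P · J · P⁻¹ where J is a Jordan canonical form, so e^{tA} = P · e^{tJ} · P⁻¹, and e^{tJ} can be computed block-by-block.

A has Jordan form
J =
  [3, 1]
  [0, 3]
(up to reordering of blocks).

Per-block formulas:
  For a 2×2 Jordan block J_2(3): exp(t · J_2(3)) = e^(3t)·(I + t·N), where N is the 2×2 nilpotent shift.

After assembling e^{tJ} and conjugating by P, we get:

e^{tA} =
  [-2*t*exp(3*t) + exp(3*t), 4*t*exp(3*t)]
  [-t*exp(3*t), 2*t*exp(3*t) + exp(3*t)]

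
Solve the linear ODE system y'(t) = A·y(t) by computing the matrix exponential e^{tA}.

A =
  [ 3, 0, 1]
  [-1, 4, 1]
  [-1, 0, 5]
e^{tA} =
  [-t*exp(4*t) + exp(4*t), 0, t*exp(4*t)]
  [-t*exp(4*t), exp(4*t), t*exp(4*t)]
  [-t*exp(4*t), 0, t*exp(4*t) + exp(4*t)]

Strategy: write A = P · J · P⁻¹ where J is a Jordan canonical form, so e^{tA} = P · e^{tJ} · P⁻¹, and e^{tJ} can be computed block-by-block.

A has Jordan form
J =
  [4, 1, 0]
  [0, 4, 0]
  [0, 0, 4]
(up to reordering of blocks).

Per-block formulas:
  For a 2×2 Jordan block J_2(4): exp(t · J_2(4)) = e^(4t)·(I + t·N), where N is the 2×2 nilpotent shift.
  For a 1×1 block at λ = 4: exp(t · [4]) = [e^(4t)].

After assembling e^{tJ} and conjugating by P, we get:

e^{tA} =
  [-t*exp(4*t) + exp(4*t), 0, t*exp(4*t)]
  [-t*exp(4*t), exp(4*t), t*exp(4*t)]
  [-t*exp(4*t), 0, t*exp(4*t) + exp(4*t)]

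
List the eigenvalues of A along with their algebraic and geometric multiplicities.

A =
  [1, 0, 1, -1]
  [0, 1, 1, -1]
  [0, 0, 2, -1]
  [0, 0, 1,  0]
λ = 1: alg = 4, geom = 3

Step 1 — factor the characteristic polynomial to read off the algebraic multiplicities:
  χ_A(x) = (x - 1)^4

Step 2 — compute geometric multiplicities via the rank-nullity identity g(λ) = n − rank(A − λI):
  rank(A − (1)·I) = 1, so dim ker(A − (1)·I) = n − 1 = 3

Summary:
  λ = 1: algebraic multiplicity = 4, geometric multiplicity = 3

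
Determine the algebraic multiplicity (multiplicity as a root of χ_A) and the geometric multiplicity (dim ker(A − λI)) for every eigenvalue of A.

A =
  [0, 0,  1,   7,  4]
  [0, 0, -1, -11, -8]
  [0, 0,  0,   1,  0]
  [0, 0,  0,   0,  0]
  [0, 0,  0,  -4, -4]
λ = -4: alg = 1, geom = 1; λ = 0: alg = 4, geom = 2

Step 1 — factor the characteristic polynomial to read off the algebraic multiplicities:
  χ_A(x) = x^4*(x + 4)

Step 2 — compute geometric multiplicities via the rank-nullity identity g(λ) = n − rank(A − λI):
  rank(A − (-4)·I) = 4, so dim ker(A − (-4)·I) = n − 4 = 1
  rank(A − (0)·I) = 3, so dim ker(A − (0)·I) = n − 3 = 2

Summary:
  λ = -4: algebraic multiplicity = 1, geometric multiplicity = 1
  λ = 0: algebraic multiplicity = 4, geometric multiplicity = 2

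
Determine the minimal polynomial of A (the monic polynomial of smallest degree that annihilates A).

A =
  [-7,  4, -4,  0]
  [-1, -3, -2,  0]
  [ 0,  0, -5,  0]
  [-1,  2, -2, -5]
x^2 + 10*x + 25

The characteristic polynomial is χ_A(x) = (x + 5)^4, so the eigenvalues are known. The minimal polynomial is
  m_A(x) = Π_λ (x − λ)^{k_λ}
where k_λ is the size of the *largest* Jordan block for λ (equivalently, the smallest k with (A − λI)^k v = 0 for every generalised eigenvector v of λ).

  λ = -5: largest Jordan block has size 2, contributing (x + 5)^2

So m_A(x) = (x + 5)^2 = x^2 + 10*x + 25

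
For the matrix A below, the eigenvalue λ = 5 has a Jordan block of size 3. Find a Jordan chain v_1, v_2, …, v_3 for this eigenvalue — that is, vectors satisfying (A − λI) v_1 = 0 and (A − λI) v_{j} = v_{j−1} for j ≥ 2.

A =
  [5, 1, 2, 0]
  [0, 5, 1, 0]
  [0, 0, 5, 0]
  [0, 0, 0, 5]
A Jordan chain for λ = 5 of length 3:
v_1 = (1, 0, 0, 0)ᵀ
v_2 = (2, 1, 0, 0)ᵀ
v_3 = (0, 0, 1, 0)ᵀ

Let N = A − (5)·I. We want v_3 with N^3 v_3 = 0 but N^2 v_3 ≠ 0; then v_{j-1} := N · v_j for j = 3, …, 2.

Pick v_3 = (0, 0, 1, 0)ᵀ.
Then v_2 = N · v_3 = (2, 1, 0, 0)ᵀ.
Then v_1 = N · v_2 = (1, 0, 0, 0)ᵀ.

Sanity check: (A − (5)·I) v_1 = (0, 0, 0, 0)ᵀ = 0. ✓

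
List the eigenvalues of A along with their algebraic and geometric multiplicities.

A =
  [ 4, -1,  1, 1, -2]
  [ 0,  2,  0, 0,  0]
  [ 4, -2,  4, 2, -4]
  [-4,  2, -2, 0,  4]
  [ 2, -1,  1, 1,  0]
λ = 2: alg = 5, geom = 4

Step 1 — factor the characteristic polynomial to read off the algebraic multiplicities:
  χ_A(x) = (x - 2)^5

Step 2 — compute geometric multiplicities via the rank-nullity identity g(λ) = n − rank(A − λI):
  rank(A − (2)·I) = 1, so dim ker(A − (2)·I) = n − 1 = 4

Summary:
  λ = 2: algebraic multiplicity = 5, geometric multiplicity = 4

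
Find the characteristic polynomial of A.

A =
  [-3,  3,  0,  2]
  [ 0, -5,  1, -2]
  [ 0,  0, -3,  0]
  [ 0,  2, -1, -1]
x^4 + 12*x^3 + 54*x^2 + 108*x + 81

Expanding det(x·I − A) (e.g. by cofactor expansion or by noting that A is similar to its Jordan form J, which has the same characteristic polynomial as A) gives
  χ_A(x) = x^4 + 12*x^3 + 54*x^2 + 108*x + 81
which factors as (x + 3)^4. The eigenvalues (with algebraic multiplicities) are λ = -3 with multiplicity 4.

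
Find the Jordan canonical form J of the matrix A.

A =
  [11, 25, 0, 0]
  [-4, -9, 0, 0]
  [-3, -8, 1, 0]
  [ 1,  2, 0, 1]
J_3(1) ⊕ J_1(1)

The characteristic polynomial is
  det(x·I − A) = x^4 - 4*x^3 + 6*x^2 - 4*x + 1 = (x - 1)^4

Eigenvalues and multiplicities (the geometric multiplicity of λ is n − rank(A − λI), which equals the number of Jordan blocks for λ):
  λ = 1: algebraic multiplicity = 4, geometric multiplicity = 2

Determining the block sizes for each eigenvalue:
  λ = 1: with am = 4 and gm = 2, the partition is not yet determined (e.g. several partitions of 4 into 2 parts exist). Let N = A − (1)·I. Computing rank(N^1) = 2, rank(N^2) = 1, rank(N^3) = 0; the number of blocks of size ≥ j is rank(N^{j−1}) − rank(N^j), giving [2, 1, 1]. So we have 1 block(s) of size 3, 1 block(s) of size 1 → block sizes [3, 1]

Assembling the blocks gives a Jordan form
J =
  [1, 1, 0, 0]
  [0, 1, 1, 0]
  [0, 0, 1, 0]
  [0, 0, 0, 1]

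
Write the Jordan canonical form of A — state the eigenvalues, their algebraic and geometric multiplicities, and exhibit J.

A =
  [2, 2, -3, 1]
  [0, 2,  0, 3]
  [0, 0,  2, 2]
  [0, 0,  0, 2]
J_2(2) ⊕ J_2(2)

The characteristic polynomial is
  det(x·I − A) = x^4 - 8*x^3 + 24*x^2 - 32*x + 16 = (x - 2)^4

Eigenvalues and multiplicities (the geometric multiplicity of λ is n − rank(A − λI), which equals the number of Jordan blocks for λ):
  λ = 2: algebraic multiplicity = 4, geometric multiplicity = 2

Determining the block sizes for each eigenvalue:
  λ = 2: with am = 4 and gm = 2, the partition is not yet determined (e.g. several partitions of 4 into 2 parts exist). Let N = A − (2)·I. Computing rank(N^1) = 2, rank(N^2) = 0; the number of blocks of size ≥ j is rank(N^{j−1}) − rank(N^j), giving [2, 2]. So we have 2 block(s) of size 2 → block sizes [2, 2]

Assembling the blocks gives a Jordan form
J =
  [2, 1, 0, 0]
  [0, 2, 0, 0]
  [0, 0, 2, 1]
  [0, 0, 0, 2]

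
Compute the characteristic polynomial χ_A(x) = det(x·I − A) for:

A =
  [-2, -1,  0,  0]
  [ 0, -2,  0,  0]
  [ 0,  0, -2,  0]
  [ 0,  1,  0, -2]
x^4 + 8*x^3 + 24*x^2 + 32*x + 16

Expanding det(x·I − A) (e.g. by cofactor expansion or by noting that A is similar to its Jordan form J, which has the same characteristic polynomial as A) gives
  χ_A(x) = x^4 + 8*x^3 + 24*x^2 + 32*x + 16
which factors as (x + 2)^4. The eigenvalues (with algebraic multiplicities) are λ = -2 with multiplicity 4.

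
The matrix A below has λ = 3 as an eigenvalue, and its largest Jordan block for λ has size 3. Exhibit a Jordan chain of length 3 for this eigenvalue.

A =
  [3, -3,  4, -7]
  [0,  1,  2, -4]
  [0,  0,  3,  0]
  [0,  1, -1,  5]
A Jordan chain for λ = 3 of length 3:
v_1 = (-1, 0, 0, 0)ᵀ
v_2 = (-3, -2, 0, 1)ᵀ
v_3 = (0, 1, 0, 0)ᵀ

Let N = A − (3)·I. We want v_3 with N^3 v_3 = 0 but N^2 v_3 ≠ 0; then v_{j-1} := N · v_j for j = 3, …, 2.

Pick v_3 = (0, 1, 0, 0)ᵀ.
Then v_2 = N · v_3 = (-3, -2, 0, 1)ᵀ.
Then v_1 = N · v_2 = (-1, 0, 0, 0)ᵀ.

Sanity check: (A − (3)·I) v_1 = (0, 0, 0, 0)ᵀ = 0. ✓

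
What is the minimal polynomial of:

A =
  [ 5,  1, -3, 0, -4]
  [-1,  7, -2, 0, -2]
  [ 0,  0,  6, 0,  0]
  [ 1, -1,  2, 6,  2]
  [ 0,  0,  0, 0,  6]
x^3 - 18*x^2 + 108*x - 216

The characteristic polynomial is χ_A(x) = (x - 6)^5, so the eigenvalues are known. The minimal polynomial is
  m_A(x) = Π_λ (x − λ)^{k_λ}
where k_λ is the size of the *largest* Jordan block for λ (equivalently, the smallest k with (A − λI)^k v = 0 for every generalised eigenvector v of λ).

  λ = 6: largest Jordan block has size 3, contributing (x − 6)^3

So m_A(x) = (x - 6)^3 = x^3 - 18*x^2 + 108*x - 216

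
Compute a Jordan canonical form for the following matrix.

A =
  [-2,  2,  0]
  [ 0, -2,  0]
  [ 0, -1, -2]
J_2(-2) ⊕ J_1(-2)

The characteristic polynomial is
  det(x·I − A) = x^3 + 6*x^2 + 12*x + 8 = (x + 2)^3

Eigenvalues and multiplicities (the geometric multiplicity of λ is n − rank(A − λI), which equals the number of Jordan blocks for λ):
  λ = -2: algebraic multiplicity = 3, geometric multiplicity = 2

Determining the block sizes for each eigenvalue:
  λ = -2: 2 blocks summing to 3 forces exactly one block of size 2 and the rest size 1 → block sizes [2, 1]

Assembling the blocks gives a Jordan form
J =
  [-2,  1,  0]
  [ 0, -2,  0]
  [ 0,  0, -2]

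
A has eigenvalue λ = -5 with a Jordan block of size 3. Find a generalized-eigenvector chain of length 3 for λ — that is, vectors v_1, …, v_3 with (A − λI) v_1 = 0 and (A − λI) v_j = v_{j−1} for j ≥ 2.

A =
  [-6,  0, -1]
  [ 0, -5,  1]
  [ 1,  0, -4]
A Jordan chain for λ = -5 of length 3:
v_1 = (0, 1, 0)ᵀ
v_2 = (-1, 0, 1)ᵀ
v_3 = (1, 0, 0)ᵀ

Let N = A − (-5)·I. We want v_3 with N^3 v_3 = 0 but N^2 v_3 ≠ 0; then v_{j-1} := N · v_j for j = 3, …, 2.

Pick v_3 = (1, 0, 0)ᵀ.
Then v_2 = N · v_3 = (-1, 0, 1)ᵀ.
Then v_1 = N · v_2 = (0, 1, 0)ᵀ.

Sanity check: (A − (-5)·I) v_1 = (0, 0, 0)ᵀ = 0. ✓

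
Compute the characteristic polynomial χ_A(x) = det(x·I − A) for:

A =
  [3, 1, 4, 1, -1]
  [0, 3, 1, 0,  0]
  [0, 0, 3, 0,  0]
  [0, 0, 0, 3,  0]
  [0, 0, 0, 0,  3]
x^5 - 15*x^4 + 90*x^3 - 270*x^2 + 405*x - 243

Expanding det(x·I − A) (e.g. by cofactor expansion or by noting that A is similar to its Jordan form J, which has the same characteristic polynomial as A) gives
  χ_A(x) = x^5 - 15*x^4 + 90*x^3 - 270*x^2 + 405*x - 243
which factors as (x - 3)^5. The eigenvalues (with algebraic multiplicities) are λ = 3 with multiplicity 5.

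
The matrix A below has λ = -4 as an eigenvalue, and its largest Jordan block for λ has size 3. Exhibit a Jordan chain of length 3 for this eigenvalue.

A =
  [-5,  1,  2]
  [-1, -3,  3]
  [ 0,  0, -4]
A Jordan chain for λ = -4 of length 3:
v_1 = (1, 1, 0)ᵀ
v_2 = (2, 3, 0)ᵀ
v_3 = (0, 0, 1)ᵀ

Let N = A − (-4)·I. We want v_3 with N^3 v_3 = 0 but N^2 v_3 ≠ 0; then v_{j-1} := N · v_j for j = 3, …, 2.

Pick v_3 = (0, 0, 1)ᵀ.
Then v_2 = N · v_3 = (2, 3, 0)ᵀ.
Then v_1 = N · v_2 = (1, 1, 0)ᵀ.

Sanity check: (A − (-4)·I) v_1 = (0, 0, 0)ᵀ = 0. ✓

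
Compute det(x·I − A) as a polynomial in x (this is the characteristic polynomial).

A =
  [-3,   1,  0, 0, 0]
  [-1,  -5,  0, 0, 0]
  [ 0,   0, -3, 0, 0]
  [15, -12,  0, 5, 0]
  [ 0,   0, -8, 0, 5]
x^5 + x^4 - 45*x^3 - 77*x^2 + 520*x + 1200

Expanding det(x·I − A) (e.g. by cofactor expansion or by noting that A is similar to its Jordan form J, which has the same characteristic polynomial as A) gives
  χ_A(x) = x^5 + x^4 - 45*x^3 - 77*x^2 + 520*x + 1200
which factors as (x - 5)^2*(x + 3)*(x + 4)^2. The eigenvalues (with algebraic multiplicities) are λ = -4 with multiplicity 2, λ = -3 with multiplicity 1, λ = 5 with multiplicity 2.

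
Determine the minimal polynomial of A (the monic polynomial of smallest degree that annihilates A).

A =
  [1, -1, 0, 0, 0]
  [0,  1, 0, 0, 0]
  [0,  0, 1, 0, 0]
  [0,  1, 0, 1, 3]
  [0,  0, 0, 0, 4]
x^3 - 6*x^2 + 9*x - 4

The characteristic polynomial is χ_A(x) = (x - 4)*(x - 1)^4, so the eigenvalues are known. The minimal polynomial is
  m_A(x) = Π_λ (x − λ)^{k_λ}
where k_λ is the size of the *largest* Jordan block for λ (equivalently, the smallest k with (A − λI)^k v = 0 for every generalised eigenvector v of λ).

  λ = 1: largest Jordan block has size 2, contributing (x − 1)^2
  λ = 4: largest Jordan block has size 1, contributing (x − 4)

So m_A(x) = (x - 4)*(x - 1)^2 = x^3 - 6*x^2 + 9*x - 4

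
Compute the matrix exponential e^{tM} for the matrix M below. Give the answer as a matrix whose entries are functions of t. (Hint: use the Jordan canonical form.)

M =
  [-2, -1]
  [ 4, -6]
e^{tM} =
  [2*t*exp(-4*t) + exp(-4*t), -t*exp(-4*t)]
  [4*t*exp(-4*t), -2*t*exp(-4*t) + exp(-4*t)]

Strategy: write M = P · J · P⁻¹ where J is a Jordan canonical form, so e^{tM} = P · e^{tJ} · P⁻¹, and e^{tJ} can be computed block-by-block.

M has Jordan form
J =
  [-4,  1]
  [ 0, -4]
(up to reordering of blocks).

Per-block formulas:
  For a 2×2 Jordan block J_2(-4): exp(t · J_2(-4)) = e^(-4t)·(I + t·N), where N is the 2×2 nilpotent shift.

After assembling e^{tJ} and conjugating by P, we get:

e^{tM} =
  [2*t*exp(-4*t) + exp(-4*t), -t*exp(-4*t)]
  [4*t*exp(-4*t), -2*t*exp(-4*t) + exp(-4*t)]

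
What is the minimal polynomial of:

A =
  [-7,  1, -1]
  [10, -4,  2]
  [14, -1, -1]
x^3 + 12*x^2 + 45*x + 50

The characteristic polynomial is χ_A(x) = (x + 2)*(x + 5)^2, so the eigenvalues are known. The minimal polynomial is
  m_A(x) = Π_λ (x − λ)^{k_λ}
where k_λ is the size of the *largest* Jordan block for λ (equivalently, the smallest k with (A − λI)^k v = 0 for every generalised eigenvector v of λ).

  λ = -5: largest Jordan block has size 2, contributing (x + 5)^2
  λ = -2: largest Jordan block has size 1, contributing (x + 2)

So m_A(x) = (x + 2)*(x + 5)^2 = x^3 + 12*x^2 + 45*x + 50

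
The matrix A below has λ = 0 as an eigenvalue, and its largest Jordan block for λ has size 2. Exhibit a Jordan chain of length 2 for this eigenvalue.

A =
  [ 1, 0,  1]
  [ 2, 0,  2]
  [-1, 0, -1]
A Jordan chain for λ = 0 of length 2:
v_1 = (1, 2, -1)ᵀ
v_2 = (1, 0, 0)ᵀ

Let N = A − (0)·I. We want v_2 with N^2 v_2 = 0 but N^1 v_2 ≠ 0; then v_{j-1} := N · v_j for j = 2, …, 2.

Pick v_2 = (1, 0, 0)ᵀ.
Then v_1 = N · v_2 = (1, 2, -1)ᵀ.

Sanity check: (A − (0)·I) v_1 = (0, 0, 0)ᵀ = 0. ✓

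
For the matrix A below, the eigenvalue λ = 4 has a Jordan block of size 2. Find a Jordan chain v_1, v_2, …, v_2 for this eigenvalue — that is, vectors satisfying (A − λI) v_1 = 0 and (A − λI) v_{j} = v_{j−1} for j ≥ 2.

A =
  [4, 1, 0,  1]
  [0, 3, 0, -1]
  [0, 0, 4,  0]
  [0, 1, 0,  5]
A Jordan chain for λ = 4 of length 2:
v_1 = (1, -1, 0, 1)ᵀ
v_2 = (0, 1, 0, 0)ᵀ

Let N = A − (4)·I. We want v_2 with N^2 v_2 = 0 but N^1 v_2 ≠ 0; then v_{j-1} := N · v_j for j = 2, …, 2.

Pick v_2 = (0, 1, 0, 0)ᵀ.
Then v_1 = N · v_2 = (1, -1, 0, 1)ᵀ.

Sanity check: (A − (4)·I) v_1 = (0, 0, 0, 0)ᵀ = 0. ✓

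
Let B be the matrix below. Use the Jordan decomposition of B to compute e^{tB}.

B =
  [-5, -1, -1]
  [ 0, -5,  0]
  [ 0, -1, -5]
e^{tB} =
  [exp(-5*t), t^2*exp(-5*t)/2 - t*exp(-5*t), -t*exp(-5*t)]
  [0, exp(-5*t), 0]
  [0, -t*exp(-5*t), exp(-5*t)]

Strategy: write B = P · J · P⁻¹ where J is a Jordan canonical form, so e^{tB} = P · e^{tJ} · P⁻¹, and e^{tJ} can be computed block-by-block.

B has Jordan form
J =
  [-5,  1,  0]
  [ 0, -5,  1]
  [ 0,  0, -5]
(up to reordering of blocks).

Per-block formulas:
  For a 3×3 Jordan block J_3(-5): exp(t · J_3(-5)) = e^(-5t)·(I + t·N + (t^2/2)·N^2), where N is the 3×3 nilpotent shift.

After assembling e^{tJ} and conjugating by P, we get:

e^{tB} =
  [exp(-5*t), t^2*exp(-5*t)/2 - t*exp(-5*t), -t*exp(-5*t)]
  [0, exp(-5*t), 0]
  [0, -t*exp(-5*t), exp(-5*t)]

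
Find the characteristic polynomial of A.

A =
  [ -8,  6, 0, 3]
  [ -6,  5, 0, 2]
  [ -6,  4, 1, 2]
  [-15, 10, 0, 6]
x^4 - 4*x^3 + 6*x^2 - 4*x + 1

Expanding det(x·I − A) (e.g. by cofactor expansion or by noting that A is similar to its Jordan form J, which has the same characteristic polynomial as A) gives
  χ_A(x) = x^4 - 4*x^3 + 6*x^2 - 4*x + 1
which factors as (x - 1)^4. The eigenvalues (with algebraic multiplicities) are λ = 1 with multiplicity 4.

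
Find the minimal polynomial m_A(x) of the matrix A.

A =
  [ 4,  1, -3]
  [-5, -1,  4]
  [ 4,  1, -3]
x^3

The characteristic polynomial is χ_A(x) = x^3, so the eigenvalues are known. The minimal polynomial is
  m_A(x) = Π_λ (x − λ)^{k_λ}
where k_λ is the size of the *largest* Jordan block for λ (equivalently, the smallest k with (A − λI)^k v = 0 for every generalised eigenvector v of λ).

  λ = 0: largest Jordan block has size 3, contributing (x − 0)^3

So m_A(x) = x^3 = x^3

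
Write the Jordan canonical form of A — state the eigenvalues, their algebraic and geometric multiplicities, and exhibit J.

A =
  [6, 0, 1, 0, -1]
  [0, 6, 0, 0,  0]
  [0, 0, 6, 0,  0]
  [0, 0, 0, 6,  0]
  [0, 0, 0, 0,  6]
J_2(6) ⊕ J_1(6) ⊕ J_1(6) ⊕ J_1(6)

The characteristic polynomial is
  det(x·I − A) = x^5 - 30*x^4 + 360*x^3 - 2160*x^2 + 6480*x - 7776 = (x - 6)^5

Eigenvalues and multiplicities (the geometric multiplicity of λ is n − rank(A − λI), which equals the number of Jordan blocks for λ):
  λ = 6: algebraic multiplicity = 5, geometric multiplicity = 4

Determining the block sizes for each eigenvalue:
  λ = 6: 4 blocks summing to 5 forces exactly one block of size 2 and the rest size 1 → block sizes [2, 1, 1, 1]

Assembling the blocks gives a Jordan form
J =
  [6, 1, 0, 0, 0]
  [0, 6, 0, 0, 0]
  [0, 0, 6, 0, 0]
  [0, 0, 0, 6, 0]
  [0, 0, 0, 0, 6]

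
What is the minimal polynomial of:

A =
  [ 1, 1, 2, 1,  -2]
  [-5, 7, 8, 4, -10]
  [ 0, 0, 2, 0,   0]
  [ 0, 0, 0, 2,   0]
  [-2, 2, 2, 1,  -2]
x^3 - 6*x^2 + 12*x - 8

The characteristic polynomial is χ_A(x) = (x - 2)^5, so the eigenvalues are known. The minimal polynomial is
  m_A(x) = Π_λ (x − λ)^{k_λ}
where k_λ is the size of the *largest* Jordan block for λ (equivalently, the smallest k with (A − λI)^k v = 0 for every generalised eigenvector v of λ).

  λ = 2: largest Jordan block has size 3, contributing (x − 2)^3

So m_A(x) = (x - 2)^3 = x^3 - 6*x^2 + 12*x - 8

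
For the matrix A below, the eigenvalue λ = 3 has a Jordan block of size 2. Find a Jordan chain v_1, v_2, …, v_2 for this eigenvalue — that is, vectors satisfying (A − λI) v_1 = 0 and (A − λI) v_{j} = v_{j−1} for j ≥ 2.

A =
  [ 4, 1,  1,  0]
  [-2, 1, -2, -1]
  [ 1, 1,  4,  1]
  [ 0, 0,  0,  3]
A Jordan chain for λ = 3 of length 2:
v_1 = (1, -2, 1, 0)ᵀ
v_2 = (1, 0, 0, 0)ᵀ

Let N = A − (3)·I. We want v_2 with N^2 v_2 = 0 but N^1 v_2 ≠ 0; then v_{j-1} := N · v_j for j = 2, …, 2.

Pick v_2 = (1, 0, 0, 0)ᵀ.
Then v_1 = N · v_2 = (1, -2, 1, 0)ᵀ.

Sanity check: (A − (3)·I) v_1 = (0, 0, 0, 0)ᵀ = 0. ✓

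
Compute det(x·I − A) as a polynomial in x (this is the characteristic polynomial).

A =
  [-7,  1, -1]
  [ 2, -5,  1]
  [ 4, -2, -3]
x^3 + 15*x^2 + 75*x + 125

Expanding det(x·I − A) (e.g. by cofactor expansion or by noting that A is similar to its Jordan form J, which has the same characteristic polynomial as A) gives
  χ_A(x) = x^3 + 15*x^2 + 75*x + 125
which factors as (x + 5)^3. The eigenvalues (with algebraic multiplicities) are λ = -5 with multiplicity 3.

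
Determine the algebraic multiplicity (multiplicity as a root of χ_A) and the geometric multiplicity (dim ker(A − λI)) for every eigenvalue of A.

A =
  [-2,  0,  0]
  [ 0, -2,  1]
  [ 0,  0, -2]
λ = -2: alg = 3, geom = 2

Step 1 — factor the characteristic polynomial to read off the algebraic multiplicities:
  χ_A(x) = (x + 2)^3

Step 2 — compute geometric multiplicities via the rank-nullity identity g(λ) = n − rank(A − λI):
  rank(A − (-2)·I) = 1, so dim ker(A − (-2)·I) = n − 1 = 2

Summary:
  λ = -2: algebraic multiplicity = 3, geometric multiplicity = 2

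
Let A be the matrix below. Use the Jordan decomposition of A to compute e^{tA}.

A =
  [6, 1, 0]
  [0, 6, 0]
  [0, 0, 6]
e^{tA} =
  [exp(6*t), t*exp(6*t), 0]
  [0, exp(6*t), 0]
  [0, 0, exp(6*t)]

Strategy: write A = P · J · P⁻¹ where J is a Jordan canonical form, so e^{tA} = P · e^{tJ} · P⁻¹, and e^{tJ} can be computed block-by-block.

A has Jordan form
J =
  [6, 1, 0]
  [0, 6, 0]
  [0, 0, 6]
(up to reordering of blocks).

Per-block formulas:
  For a 2×2 Jordan block J_2(6): exp(t · J_2(6)) = e^(6t)·(I + t·N), where N is the 2×2 nilpotent shift.
  For a 1×1 block at λ = 6: exp(t · [6]) = [e^(6t)].

After assembling e^{tJ} and conjugating by P, we get:

e^{tA} =
  [exp(6*t), t*exp(6*t), 0]
  [0, exp(6*t), 0]
  [0, 0, exp(6*t)]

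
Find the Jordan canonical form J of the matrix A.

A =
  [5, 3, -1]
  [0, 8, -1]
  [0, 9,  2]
J_2(5) ⊕ J_1(5)

The characteristic polynomial is
  det(x·I − A) = x^3 - 15*x^2 + 75*x - 125 = (x - 5)^3

Eigenvalues and multiplicities (the geometric multiplicity of λ is n − rank(A − λI), which equals the number of Jordan blocks for λ):
  λ = 5: algebraic multiplicity = 3, geometric multiplicity = 2

Determining the block sizes for each eigenvalue:
  λ = 5: 2 blocks summing to 3 forces exactly one block of size 2 and the rest size 1 → block sizes [2, 1]

Assembling the blocks gives a Jordan form
J =
  [5, 1, 0]
  [0, 5, 0]
  [0, 0, 5]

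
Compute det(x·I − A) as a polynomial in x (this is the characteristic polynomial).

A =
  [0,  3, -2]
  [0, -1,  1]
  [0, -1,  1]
x^3

Expanding det(x·I − A) (e.g. by cofactor expansion or by noting that A is similar to its Jordan form J, which has the same characteristic polynomial as A) gives
  χ_A(x) = x^3
which factors as x^3. The eigenvalues (with algebraic multiplicities) are λ = 0 with multiplicity 3.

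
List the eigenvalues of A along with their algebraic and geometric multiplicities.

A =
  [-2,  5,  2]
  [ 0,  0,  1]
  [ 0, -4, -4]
λ = -2: alg = 3, geom = 1

Step 1 — factor the characteristic polynomial to read off the algebraic multiplicities:
  χ_A(x) = (x + 2)^3

Step 2 — compute geometric multiplicities via the rank-nullity identity g(λ) = n − rank(A − λI):
  rank(A − (-2)·I) = 2, so dim ker(A − (-2)·I) = n − 2 = 1

Summary:
  λ = -2: algebraic multiplicity = 3, geometric multiplicity = 1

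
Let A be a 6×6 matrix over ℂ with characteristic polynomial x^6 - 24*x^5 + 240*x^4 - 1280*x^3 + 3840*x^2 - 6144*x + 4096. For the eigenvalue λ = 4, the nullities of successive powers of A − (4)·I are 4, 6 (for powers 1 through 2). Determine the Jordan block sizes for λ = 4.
Block sizes for λ = 4: [2, 2, 1, 1]

From the dimensions of kernels of powers, the number of Jordan blocks of size at least j is d_j − d_{j−1} where d_j = dim ker(N^j) (with d_0 = 0). Computing the differences gives [4, 2].
The number of blocks of size exactly k is (#blocks of size ≥ k) − (#blocks of size ≥ k + 1), so the partition is: 2 block(s) of size 1, 2 block(s) of size 2.
In nonincreasing order the block sizes are [2, 2, 1, 1].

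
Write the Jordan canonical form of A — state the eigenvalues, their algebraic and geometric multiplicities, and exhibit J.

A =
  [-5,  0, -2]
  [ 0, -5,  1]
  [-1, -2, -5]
J_3(-5)

The characteristic polynomial is
  det(x·I − A) = x^3 + 15*x^2 + 75*x + 125 = (x + 5)^3

Eigenvalues and multiplicities (the geometric multiplicity of λ is n − rank(A − λI), which equals the number of Jordan blocks for λ):
  λ = -5: algebraic multiplicity = 3, geometric multiplicity = 1

Determining the block sizes for each eigenvalue:
  λ = -5: one block (gm = 1), so the single block has size am = 3 → block sizes [3]

Assembling the blocks gives a Jordan form
J =
  [-5,  1,  0]
  [ 0, -5,  1]
  [ 0,  0, -5]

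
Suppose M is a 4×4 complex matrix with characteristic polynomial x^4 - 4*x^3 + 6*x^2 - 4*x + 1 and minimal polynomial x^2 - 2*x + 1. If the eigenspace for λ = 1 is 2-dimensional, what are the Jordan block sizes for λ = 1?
Block sizes for λ = 1: [2, 2]

Step 1 — from the characteristic polynomial, algebraic multiplicity of λ = 1 is 4. From dim ker(M − (1)·I) = 2, there are exactly 2 Jordan blocks for λ = 1.
Step 2 — from the minimal polynomial, the factor (x − 1)^2 tells us the largest block for λ = 1 has size 2.
Step 3 — with total size 4, 2 blocks, and largest block 2, the block sizes (in nonincreasing order) are [2, 2].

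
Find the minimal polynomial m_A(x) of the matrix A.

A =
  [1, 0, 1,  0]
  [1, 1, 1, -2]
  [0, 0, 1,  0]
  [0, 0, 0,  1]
x^3 - 3*x^2 + 3*x - 1

The characteristic polynomial is χ_A(x) = (x - 1)^4, so the eigenvalues are known. The minimal polynomial is
  m_A(x) = Π_λ (x − λ)^{k_λ}
where k_λ is the size of the *largest* Jordan block for λ (equivalently, the smallest k with (A − λI)^k v = 0 for every generalised eigenvector v of λ).

  λ = 1: largest Jordan block has size 3, contributing (x − 1)^3

So m_A(x) = (x - 1)^3 = x^3 - 3*x^2 + 3*x - 1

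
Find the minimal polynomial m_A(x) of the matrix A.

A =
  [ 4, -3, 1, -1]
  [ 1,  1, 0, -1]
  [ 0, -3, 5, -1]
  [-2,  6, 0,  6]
x^3 - 12*x^2 + 48*x - 64

The characteristic polynomial is χ_A(x) = (x - 4)^4, so the eigenvalues are known. The minimal polynomial is
  m_A(x) = Π_λ (x − λ)^{k_λ}
where k_λ is the size of the *largest* Jordan block for λ (equivalently, the smallest k with (A − λI)^k v = 0 for every generalised eigenvector v of λ).

  λ = 4: largest Jordan block has size 3, contributing (x − 4)^3

So m_A(x) = (x - 4)^3 = x^3 - 12*x^2 + 48*x - 64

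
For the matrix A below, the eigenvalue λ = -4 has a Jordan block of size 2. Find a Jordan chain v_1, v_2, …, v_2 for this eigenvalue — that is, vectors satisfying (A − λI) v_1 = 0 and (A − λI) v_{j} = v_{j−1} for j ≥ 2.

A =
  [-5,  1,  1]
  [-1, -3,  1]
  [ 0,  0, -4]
A Jordan chain for λ = -4 of length 2:
v_1 = (-1, -1, 0)ᵀ
v_2 = (1, 0, 0)ᵀ

Let N = A − (-4)·I. We want v_2 with N^2 v_2 = 0 but N^1 v_2 ≠ 0; then v_{j-1} := N · v_j for j = 2, …, 2.

Pick v_2 = (1, 0, 0)ᵀ.
Then v_1 = N · v_2 = (-1, -1, 0)ᵀ.

Sanity check: (A − (-4)·I) v_1 = (0, 0, 0)ᵀ = 0. ✓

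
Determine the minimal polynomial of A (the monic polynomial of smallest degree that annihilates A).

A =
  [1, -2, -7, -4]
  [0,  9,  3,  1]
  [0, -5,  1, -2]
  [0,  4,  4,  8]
x^4 - 19*x^3 + 126*x^2 - 324*x + 216

The characteristic polynomial is χ_A(x) = (x - 6)^3*(x - 1), so the eigenvalues are known. The minimal polynomial is
  m_A(x) = Π_λ (x − λ)^{k_λ}
where k_λ is the size of the *largest* Jordan block for λ (equivalently, the smallest k with (A − λI)^k v = 0 for every generalised eigenvector v of λ).

  λ = 1: largest Jordan block has size 1, contributing (x − 1)
  λ = 6: largest Jordan block has size 3, contributing (x − 6)^3

So m_A(x) = (x - 6)^3*(x - 1) = x^4 - 19*x^3 + 126*x^2 - 324*x + 216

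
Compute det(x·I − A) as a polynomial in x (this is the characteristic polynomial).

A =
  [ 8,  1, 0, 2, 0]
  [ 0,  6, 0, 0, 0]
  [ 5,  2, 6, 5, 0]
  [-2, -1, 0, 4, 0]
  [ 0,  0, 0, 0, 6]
x^5 - 30*x^4 + 360*x^3 - 2160*x^2 + 6480*x - 7776

Expanding det(x·I − A) (e.g. by cofactor expansion or by noting that A is similar to its Jordan form J, which has the same characteristic polynomial as A) gives
  χ_A(x) = x^5 - 30*x^4 + 360*x^3 - 2160*x^2 + 6480*x - 7776
which factors as (x - 6)^5. The eigenvalues (with algebraic multiplicities) are λ = 6 with multiplicity 5.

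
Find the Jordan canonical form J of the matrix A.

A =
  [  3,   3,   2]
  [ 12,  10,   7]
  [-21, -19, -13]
J_3(0)

The characteristic polynomial is
  det(x·I − A) = x^3

Eigenvalues and multiplicities (the geometric multiplicity of λ is n − rank(A − λI), which equals the number of Jordan blocks for λ):
  λ = 0: algebraic multiplicity = 3, geometric multiplicity = 1

Determining the block sizes for each eigenvalue:
  λ = 0: one block (gm = 1), so the single block has size am = 3 → block sizes [3]

Assembling the blocks gives a Jordan form
J =
  [0, 1, 0]
  [0, 0, 1]
  [0, 0, 0]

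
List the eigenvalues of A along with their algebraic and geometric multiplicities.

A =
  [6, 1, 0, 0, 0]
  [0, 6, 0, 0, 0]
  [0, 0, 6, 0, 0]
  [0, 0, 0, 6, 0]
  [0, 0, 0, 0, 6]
λ = 6: alg = 5, geom = 4

Step 1 — factor the characteristic polynomial to read off the algebraic multiplicities:
  χ_A(x) = (x - 6)^5

Step 2 — compute geometric multiplicities via the rank-nullity identity g(λ) = n − rank(A − λI):
  rank(A − (6)·I) = 1, so dim ker(A − (6)·I) = n − 1 = 4

Summary:
  λ = 6: algebraic multiplicity = 5, geometric multiplicity = 4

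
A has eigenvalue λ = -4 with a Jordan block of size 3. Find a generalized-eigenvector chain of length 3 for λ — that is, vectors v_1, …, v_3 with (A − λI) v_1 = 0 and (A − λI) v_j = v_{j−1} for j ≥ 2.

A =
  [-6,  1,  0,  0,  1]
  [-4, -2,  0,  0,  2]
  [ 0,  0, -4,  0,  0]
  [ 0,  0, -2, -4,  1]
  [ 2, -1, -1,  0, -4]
A Jordan chain for λ = -4 of length 3:
v_1 = (2, 4, 0, 2, 0)ᵀ
v_2 = (-2, -4, 0, 0, 2)ᵀ
v_3 = (1, 0, 0, 0, 0)ᵀ

Let N = A − (-4)·I. We want v_3 with N^3 v_3 = 0 but N^2 v_3 ≠ 0; then v_{j-1} := N · v_j for j = 3, …, 2.

Pick v_3 = (1, 0, 0, 0, 0)ᵀ.
Then v_2 = N · v_3 = (-2, -4, 0, 0, 2)ᵀ.
Then v_1 = N · v_2 = (2, 4, 0, 2, 0)ᵀ.

Sanity check: (A − (-4)·I) v_1 = (0, 0, 0, 0, 0)ᵀ = 0. ✓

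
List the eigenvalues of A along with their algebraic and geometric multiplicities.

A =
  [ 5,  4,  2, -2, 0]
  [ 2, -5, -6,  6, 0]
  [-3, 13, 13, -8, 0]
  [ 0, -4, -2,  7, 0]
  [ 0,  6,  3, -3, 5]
λ = 5: alg = 5, geom = 3

Step 1 — factor the characteristic polynomial to read off the algebraic multiplicities:
  χ_A(x) = (x - 5)^5

Step 2 — compute geometric multiplicities via the rank-nullity identity g(λ) = n − rank(A − λI):
  rank(A − (5)·I) = 2, so dim ker(A − (5)·I) = n − 2 = 3

Summary:
  λ = 5: algebraic multiplicity = 5, geometric multiplicity = 3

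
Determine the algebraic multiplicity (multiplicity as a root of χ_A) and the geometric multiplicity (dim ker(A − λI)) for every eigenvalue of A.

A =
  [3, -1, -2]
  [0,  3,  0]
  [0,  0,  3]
λ = 3: alg = 3, geom = 2

Step 1 — factor the characteristic polynomial to read off the algebraic multiplicities:
  χ_A(x) = (x - 3)^3

Step 2 — compute geometric multiplicities via the rank-nullity identity g(λ) = n − rank(A − λI):
  rank(A − (3)·I) = 1, so dim ker(A − (3)·I) = n − 1 = 2

Summary:
  λ = 3: algebraic multiplicity = 3, geometric multiplicity = 2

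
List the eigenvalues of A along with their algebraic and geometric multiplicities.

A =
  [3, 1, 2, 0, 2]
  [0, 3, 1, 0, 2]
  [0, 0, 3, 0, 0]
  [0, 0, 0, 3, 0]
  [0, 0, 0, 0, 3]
λ = 3: alg = 5, geom = 3

Step 1 — factor the characteristic polynomial to read off the algebraic multiplicities:
  χ_A(x) = (x - 3)^5

Step 2 — compute geometric multiplicities via the rank-nullity identity g(λ) = n − rank(A − λI):
  rank(A − (3)·I) = 2, so dim ker(A − (3)·I) = n − 2 = 3

Summary:
  λ = 3: algebraic multiplicity = 5, geometric multiplicity = 3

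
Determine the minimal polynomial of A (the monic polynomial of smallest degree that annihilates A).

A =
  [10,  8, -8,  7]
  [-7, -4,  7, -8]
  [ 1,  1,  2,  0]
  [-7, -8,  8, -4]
x^4 - 4*x^3 - 18*x^2 + 108*x - 135

The characteristic polynomial is χ_A(x) = (x - 3)^3*(x + 5), so the eigenvalues are known. The minimal polynomial is
  m_A(x) = Π_λ (x − λ)^{k_λ}
where k_λ is the size of the *largest* Jordan block for λ (equivalently, the smallest k with (A − λI)^k v = 0 for every generalised eigenvector v of λ).

  λ = -5: largest Jordan block has size 1, contributing (x + 5)
  λ = 3: largest Jordan block has size 3, contributing (x − 3)^3

So m_A(x) = (x - 3)^3*(x + 5) = x^4 - 4*x^3 - 18*x^2 + 108*x - 135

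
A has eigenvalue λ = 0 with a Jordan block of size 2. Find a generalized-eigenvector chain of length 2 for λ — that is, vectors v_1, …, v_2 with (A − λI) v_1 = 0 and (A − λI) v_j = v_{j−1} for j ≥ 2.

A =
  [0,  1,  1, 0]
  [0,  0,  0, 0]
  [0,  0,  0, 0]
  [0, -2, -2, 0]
A Jordan chain for λ = 0 of length 2:
v_1 = (1, 0, 0, -2)ᵀ
v_2 = (0, 1, 0, 0)ᵀ

Let N = A − (0)·I. We want v_2 with N^2 v_2 = 0 but N^1 v_2 ≠ 0; then v_{j-1} := N · v_j for j = 2, …, 2.

Pick v_2 = (0, 1, 0, 0)ᵀ.
Then v_1 = N · v_2 = (1, 0, 0, -2)ᵀ.

Sanity check: (A − (0)·I) v_1 = (0, 0, 0, 0)ᵀ = 0. ✓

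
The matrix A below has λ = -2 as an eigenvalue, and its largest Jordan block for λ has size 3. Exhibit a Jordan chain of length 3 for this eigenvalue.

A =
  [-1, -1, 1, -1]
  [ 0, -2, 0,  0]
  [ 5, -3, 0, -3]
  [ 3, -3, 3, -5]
A Jordan chain for λ = -2 of length 3:
v_1 = (3, 0, 6, 9)ᵀ
v_2 = (1, 0, 5, 3)ᵀ
v_3 = (1, 0, 0, 0)ᵀ

Let N = A − (-2)·I. We want v_3 with N^3 v_3 = 0 but N^2 v_3 ≠ 0; then v_{j-1} := N · v_j for j = 3, …, 2.

Pick v_3 = (1, 0, 0, 0)ᵀ.
Then v_2 = N · v_3 = (1, 0, 5, 3)ᵀ.
Then v_1 = N · v_2 = (3, 0, 6, 9)ᵀ.

Sanity check: (A − (-2)·I) v_1 = (0, 0, 0, 0)ᵀ = 0. ✓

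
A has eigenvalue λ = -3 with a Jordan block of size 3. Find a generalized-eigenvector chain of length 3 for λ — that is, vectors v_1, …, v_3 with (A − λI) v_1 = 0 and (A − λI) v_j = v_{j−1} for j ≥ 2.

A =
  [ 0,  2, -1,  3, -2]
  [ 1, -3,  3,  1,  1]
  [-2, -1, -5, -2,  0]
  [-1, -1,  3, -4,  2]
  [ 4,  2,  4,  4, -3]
A Jordan chain for λ = -3 of length 3:
v_1 = (2, 0, -1, -1, 2)ᵀ
v_2 = (3, 1, -2, -1, 4)ᵀ
v_3 = (1, 0, 0, 0, 0)ᵀ

Let N = A − (-3)·I. We want v_3 with N^3 v_3 = 0 but N^2 v_3 ≠ 0; then v_{j-1} := N · v_j for j = 3, …, 2.

Pick v_3 = (1, 0, 0, 0, 0)ᵀ.
Then v_2 = N · v_3 = (3, 1, -2, -1, 4)ᵀ.
Then v_1 = N · v_2 = (2, 0, -1, -1, 2)ᵀ.

Sanity check: (A − (-3)·I) v_1 = (0, 0, 0, 0, 0)ᵀ = 0. ✓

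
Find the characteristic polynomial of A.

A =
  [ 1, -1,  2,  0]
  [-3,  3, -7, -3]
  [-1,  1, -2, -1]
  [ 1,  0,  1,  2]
x^4 - 4*x^3 + 6*x^2 - 4*x + 1

Expanding det(x·I − A) (e.g. by cofactor expansion or by noting that A is similar to its Jordan form J, which has the same characteristic polynomial as A) gives
  χ_A(x) = x^4 - 4*x^3 + 6*x^2 - 4*x + 1
which factors as (x - 1)^4. The eigenvalues (with algebraic multiplicities) are λ = 1 with multiplicity 4.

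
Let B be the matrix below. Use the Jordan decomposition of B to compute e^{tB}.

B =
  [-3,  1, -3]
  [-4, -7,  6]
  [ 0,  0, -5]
e^{tB} =
  [2*t*exp(-5*t) + exp(-5*t), t*exp(-5*t), -3*t*exp(-5*t)]
  [-4*t*exp(-5*t), -2*t*exp(-5*t) + exp(-5*t), 6*t*exp(-5*t)]
  [0, 0, exp(-5*t)]

Strategy: write B = P · J · P⁻¹ where J is a Jordan canonical form, so e^{tB} = P · e^{tJ} · P⁻¹, and e^{tJ} can be computed block-by-block.

B has Jordan form
J =
  [-5,  1,  0]
  [ 0, -5,  0]
  [ 0,  0, -5]
(up to reordering of blocks).

Per-block formulas:
  For a 2×2 Jordan block J_2(-5): exp(t · J_2(-5)) = e^(-5t)·(I + t·N), where N is the 2×2 nilpotent shift.
  For a 1×1 block at λ = -5: exp(t · [-5]) = [e^(-5t)].

After assembling e^{tJ} and conjugating by P, we get:

e^{tB} =
  [2*t*exp(-5*t) + exp(-5*t), t*exp(-5*t), -3*t*exp(-5*t)]
  [-4*t*exp(-5*t), -2*t*exp(-5*t) + exp(-5*t), 6*t*exp(-5*t)]
  [0, 0, exp(-5*t)]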